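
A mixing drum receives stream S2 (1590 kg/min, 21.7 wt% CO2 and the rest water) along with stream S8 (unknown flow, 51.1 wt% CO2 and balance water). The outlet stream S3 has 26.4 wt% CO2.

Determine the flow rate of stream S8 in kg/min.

Let S8 be the unknown flow. Total out = 1590 + S8.
CO2 balance: 345.03 + 0.511·S8 = 0.264·(1590 + S8)
(0.511 − 0.264)·S8 = 0.264×1590 − 345.03 = 74.73
S8 = 74.73 / 0.247 = 302.55 kg/min

302.6 kg/min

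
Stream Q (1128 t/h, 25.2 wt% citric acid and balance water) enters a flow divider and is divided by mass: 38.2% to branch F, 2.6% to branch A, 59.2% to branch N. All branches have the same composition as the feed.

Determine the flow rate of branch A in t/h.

Branch A flow = 0.026×1128 = 29.328 t/h.

29.33 t/h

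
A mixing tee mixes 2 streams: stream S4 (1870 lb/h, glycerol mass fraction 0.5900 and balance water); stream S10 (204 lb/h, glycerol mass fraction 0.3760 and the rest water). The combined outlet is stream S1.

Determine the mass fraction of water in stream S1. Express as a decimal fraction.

0.4310

Total flow out = 1870 + 204 = 2074 lb/h.
water in = 1870×0.410 + 204×0.624 = 894 lb/h.
water mass fraction in S1 = 894/2074 = 0.4310.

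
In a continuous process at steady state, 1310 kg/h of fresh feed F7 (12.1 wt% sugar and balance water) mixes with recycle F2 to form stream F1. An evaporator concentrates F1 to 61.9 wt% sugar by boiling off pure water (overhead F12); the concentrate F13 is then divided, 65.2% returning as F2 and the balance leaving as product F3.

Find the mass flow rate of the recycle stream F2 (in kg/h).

479.8 kg/h

Overall sugar balance (none leaves overhead): sugar in fresh feed = sugar in product, i.e. 1310×0.121 = (1−0.652)·F13·0.619.
F13 = 158.51/(0.619×0.348) = 735.85 kg/h.
Recycle F2 = 0.652×735.85 = 479.77 kg/h.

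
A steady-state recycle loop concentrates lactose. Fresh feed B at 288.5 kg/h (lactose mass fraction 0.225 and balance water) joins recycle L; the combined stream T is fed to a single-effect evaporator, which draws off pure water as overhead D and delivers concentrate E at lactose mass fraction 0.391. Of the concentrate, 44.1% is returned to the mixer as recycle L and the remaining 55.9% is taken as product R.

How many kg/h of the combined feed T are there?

Overall lactose balance (none leaves overhead): lactose in fresh feed = lactose in product, i.e. 288.5×0.225 = (1−0.441)·E·0.391.
E = 64.913/(0.391×0.559) = 296.99 kg/h.
Recycle L = 0.441×296.99 = 130.97 kg/h.
Combined feed T = 288.5 + 130.97 = 419.47 kg/h.

419.5 kg/h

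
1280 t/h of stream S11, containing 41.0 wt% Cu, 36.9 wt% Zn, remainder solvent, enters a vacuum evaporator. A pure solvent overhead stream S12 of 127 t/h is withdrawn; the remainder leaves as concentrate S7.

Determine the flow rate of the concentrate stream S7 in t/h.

1153 t/h

Concentrate = 1280 − 127 = 1153 t/h.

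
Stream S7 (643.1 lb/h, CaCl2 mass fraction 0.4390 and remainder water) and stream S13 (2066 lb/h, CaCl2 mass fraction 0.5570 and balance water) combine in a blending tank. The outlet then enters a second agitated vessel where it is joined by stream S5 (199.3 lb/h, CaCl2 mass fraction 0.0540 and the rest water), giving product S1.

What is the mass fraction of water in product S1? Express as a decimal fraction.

0.5036

Overall, product flow = 2908.4 lb/h.
water in = 643.1×0.561 + 2066×0.443 + 199.3×0.946 = 1464.6 lb/h.
water fraction in S1 = 0.5036.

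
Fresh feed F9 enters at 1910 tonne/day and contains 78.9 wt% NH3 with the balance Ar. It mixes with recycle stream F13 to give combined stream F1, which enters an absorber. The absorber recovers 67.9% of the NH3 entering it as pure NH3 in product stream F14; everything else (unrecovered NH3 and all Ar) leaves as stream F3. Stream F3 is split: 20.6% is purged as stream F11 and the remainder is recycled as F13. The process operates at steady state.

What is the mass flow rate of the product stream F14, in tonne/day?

NH3 in F1: m_A = 1910×0.789 + (1−0.206)·(1−0.679)·m_A, so m_A = 1507/0.7451 = 2022.5 tonne/day.
Product F14 = 0.679×2022.5 = 1373.3 tonne/day.

1373 tonne/day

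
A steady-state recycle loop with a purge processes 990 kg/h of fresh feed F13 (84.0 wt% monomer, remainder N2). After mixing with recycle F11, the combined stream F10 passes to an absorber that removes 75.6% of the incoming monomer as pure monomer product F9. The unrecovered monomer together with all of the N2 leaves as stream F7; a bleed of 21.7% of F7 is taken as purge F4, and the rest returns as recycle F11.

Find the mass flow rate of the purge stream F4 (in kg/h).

N2 enters only via F13 and leaves only via the purge: 990×0.160 = 0.217×(N2 in F7), and the absorber passes all N2, so N2 in F10 = N2 in F7 = 729.95 kg/h.
monomer in F10: m_A = 990×0.840 + (1−0.217)·(1−0.756)·m_A, so m_A = 831.6/0.8089 = 1028 kg/h.
F7 = (1−0.756)×1028 + 729.95 = 980.79 kg/h.
Purge F4 = 0.217×980.79 = 212.83 kg/h.

212.8 kg/h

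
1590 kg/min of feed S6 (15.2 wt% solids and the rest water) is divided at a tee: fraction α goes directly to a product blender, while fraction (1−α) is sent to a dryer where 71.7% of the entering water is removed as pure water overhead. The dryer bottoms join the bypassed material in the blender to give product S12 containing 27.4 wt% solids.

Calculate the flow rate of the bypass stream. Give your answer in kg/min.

425.6 kg/min

All 1590×0.152 = 241.68 kg/min of solids reaches S12, so S12 = 241.68/0.274 = 882.04 kg/min and vapour = 707.96 kg/min.
The evaporator receives (1−α)·1590 of feed at 0.848 water and removes 0.717 of that water:
0.717×0.848×(1−α)×1590 = 707.96
(1−α) = 707.96/966.75 = 0.7323;  α = 0.2677.
Bypass flow = 0.2677×1590 = 425.63 kg/min.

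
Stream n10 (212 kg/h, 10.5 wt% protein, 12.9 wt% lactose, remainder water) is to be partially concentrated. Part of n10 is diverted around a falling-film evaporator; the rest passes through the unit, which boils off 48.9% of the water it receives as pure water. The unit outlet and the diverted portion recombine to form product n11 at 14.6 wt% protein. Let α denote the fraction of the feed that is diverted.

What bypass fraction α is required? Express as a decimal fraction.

All 212×0.105 = 22.26 kg/h of protein reaches n11, so n11 = 22.26/0.146 = 152.47 kg/h and vapour = 59.534 kg/h.
The evaporator receives (1−α)·212 of feed at 0.766 water and removes 0.489 of that water:
0.489×0.766×(1−α)×212 = 59.534
(1−α) = 59.534/79.41 = 0.7497;  α = 0.2503.

0.250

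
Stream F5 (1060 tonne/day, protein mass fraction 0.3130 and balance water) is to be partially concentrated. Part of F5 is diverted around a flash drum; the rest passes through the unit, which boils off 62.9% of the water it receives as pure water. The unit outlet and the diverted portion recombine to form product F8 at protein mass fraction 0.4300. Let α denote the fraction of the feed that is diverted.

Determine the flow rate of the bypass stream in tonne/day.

All 1060×0.313 = 331.78 tonne/day of protein reaches F8, so F8 = 331.78/0.430 = 771.58 tonne/day and vapour = 288.42 tonne/day.
The evaporator receives (1−α)·1060 of feed at 0.687 water and removes 0.629 of that water:
0.629×0.687×(1−α)×1060 = 288.42
(1−α) = 288.42/458.05 = 0.6297;  α = 0.3703.
Bypass flow = 0.3703×1060 = 392.55 tonne/day.

392.6 tonne/day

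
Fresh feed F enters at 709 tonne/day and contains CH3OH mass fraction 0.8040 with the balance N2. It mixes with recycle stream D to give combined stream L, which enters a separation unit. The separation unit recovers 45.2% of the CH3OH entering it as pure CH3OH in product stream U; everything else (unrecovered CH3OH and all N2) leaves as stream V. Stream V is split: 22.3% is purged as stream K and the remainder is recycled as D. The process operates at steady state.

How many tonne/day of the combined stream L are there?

1616 tonne/day

N2 enters only via F and leaves only via the purge: 709×0.196 = 0.223×(N2 in V), and the separation unit passes all N2, so N2 in L = N2 in V = 623.16 tonne/day.
CH3OH in L: m_A = 709×0.804 + (1−0.223)·(1−0.452)·m_A, so m_A = 570.04/0.5742 = 992.74 tonne/day.
L = 992.74 + 623.16 = 1615.9 tonne/day.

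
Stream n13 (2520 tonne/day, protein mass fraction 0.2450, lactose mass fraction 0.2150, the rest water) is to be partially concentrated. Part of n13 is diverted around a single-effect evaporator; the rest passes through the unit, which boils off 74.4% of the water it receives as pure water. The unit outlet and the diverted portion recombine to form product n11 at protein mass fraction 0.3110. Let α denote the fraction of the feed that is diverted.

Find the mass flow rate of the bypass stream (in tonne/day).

1189 tonne/day

All 2520×0.245 = 617.4 tonne/day of protein reaches n11, so n11 = 617.4/0.311 = 1985.2 tonne/day and vapour = 534.79 tonne/day.
The evaporator receives (1−α)·2520 of feed at 0.540 water and removes 0.744 of that water:
0.744×0.540×(1−α)×2520 = 534.79
(1−α) = 534.79/1012.4 = 0.5282;  α = 0.4718.
Bypass flow = 0.4718×2520 = 1188.9 tonne/day.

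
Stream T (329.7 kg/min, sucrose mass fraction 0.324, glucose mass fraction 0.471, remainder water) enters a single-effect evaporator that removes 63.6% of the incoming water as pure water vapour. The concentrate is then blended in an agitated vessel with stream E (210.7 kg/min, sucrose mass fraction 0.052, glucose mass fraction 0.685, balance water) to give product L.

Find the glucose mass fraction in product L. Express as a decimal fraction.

0.602

Vapour removed = 0.636×0.205×329.7 = 42.986 kg/min; concentrate = 286.71 kg/min.
glucose reaching the mixer = 155.29 (from concentrate) + 210.7×0.685 = 299.62 kg/min.
Product flow = 286.71 + 210.7 = 497.41 kg/min; glucose fraction = 0.602.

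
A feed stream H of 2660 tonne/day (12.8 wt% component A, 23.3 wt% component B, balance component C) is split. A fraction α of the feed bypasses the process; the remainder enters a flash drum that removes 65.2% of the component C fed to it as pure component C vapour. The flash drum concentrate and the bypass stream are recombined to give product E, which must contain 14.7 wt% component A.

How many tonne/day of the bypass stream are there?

All 2660×0.128 = 340.48 tonne/day of component A reaches E, so E = 340.48/0.147 = 2316.2 tonne/day and vapour = 343.81 tonne/day.
The evaporator receives (1−α)·2660 of feed at 0.639 component C and removes 0.652 of that component C:
0.652×0.639×(1−α)×2660 = 343.81
(1−α) = 343.81/1108.2 = 0.3102;  α = 0.6898.
Bypass flow = 0.6898×2660 = 1834.8 tonne/day.

1835 tonne/day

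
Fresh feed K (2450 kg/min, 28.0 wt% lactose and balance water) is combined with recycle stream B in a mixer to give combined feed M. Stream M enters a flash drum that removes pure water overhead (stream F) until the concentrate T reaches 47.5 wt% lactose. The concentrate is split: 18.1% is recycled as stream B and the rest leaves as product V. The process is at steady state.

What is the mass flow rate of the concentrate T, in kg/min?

1763 kg/min

Overall lactose balance (none leaves overhead): lactose in fresh feed = lactose in product, i.e. 2450×0.280 = (1−0.181)·T·0.475.
T = 686/(0.475×0.819) = 1763.4 kg/min.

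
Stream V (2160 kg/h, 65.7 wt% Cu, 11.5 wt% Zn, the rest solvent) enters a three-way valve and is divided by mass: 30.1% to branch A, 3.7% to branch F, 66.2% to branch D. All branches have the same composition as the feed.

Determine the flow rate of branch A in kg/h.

Branch A flow = 0.301×2160 = 650.16 kg/h.

650.2 kg/h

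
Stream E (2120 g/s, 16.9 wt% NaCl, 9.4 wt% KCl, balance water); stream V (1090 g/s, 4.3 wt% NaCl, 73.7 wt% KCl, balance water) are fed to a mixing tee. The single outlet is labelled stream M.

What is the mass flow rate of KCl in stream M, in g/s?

1003 g/s

KCl out = KCl in = 2120×0.094 + 1090×0.737 = 1002.6 g/s.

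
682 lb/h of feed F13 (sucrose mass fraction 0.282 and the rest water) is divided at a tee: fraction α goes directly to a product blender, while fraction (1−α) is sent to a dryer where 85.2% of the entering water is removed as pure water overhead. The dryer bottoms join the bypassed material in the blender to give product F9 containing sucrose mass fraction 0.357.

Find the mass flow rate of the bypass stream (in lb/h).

447.8 lb/h

All 682×0.282 = 192.32 lb/h of sucrose reaches F9, so F9 = 192.32/0.357 = 538.72 lb/h and vapour = 143.28 lb/h.
The evaporator receives (1−α)·682 of feed at 0.718 water and removes 0.852 of that water:
0.852×0.718×(1−α)×682 = 143.28
(1−α) = 143.28/417.2 = 0.3434;  α = 0.6566.
Bypass flow = 0.6566×682 = 447.79 lb/h.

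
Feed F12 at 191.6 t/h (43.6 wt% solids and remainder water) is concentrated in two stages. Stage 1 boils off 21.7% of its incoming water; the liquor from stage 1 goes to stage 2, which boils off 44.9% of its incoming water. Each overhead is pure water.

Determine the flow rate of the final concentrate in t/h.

130.2 t/h

water in feed = 191.6×0.564 = 108.06 t/h.
After stage 1: water left = (1−0.217)×108.06 = 84.613; stream total = 168.15 t/h.
After stage 2: water left = (1−0.449)×84.613 = 46.622; final concentrate = 130.16 t/h.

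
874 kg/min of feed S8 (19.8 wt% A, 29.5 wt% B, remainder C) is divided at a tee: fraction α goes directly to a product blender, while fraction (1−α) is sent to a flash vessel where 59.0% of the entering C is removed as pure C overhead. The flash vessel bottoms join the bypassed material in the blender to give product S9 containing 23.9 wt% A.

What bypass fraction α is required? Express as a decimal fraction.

All 874×0.198 = 173.05 kg/min of A reaches S9, so S9 = 173.05/0.239 = 724.07 kg/min and vapour = 149.93 kg/min.
The evaporator receives (1−α)·874 of feed at 0.507 C and removes 0.590 of that C:
0.590×0.507×(1−α)×874 = 149.93
(1−α) = 149.93/261.44 = 0.5735;  α = 0.4265.

0.427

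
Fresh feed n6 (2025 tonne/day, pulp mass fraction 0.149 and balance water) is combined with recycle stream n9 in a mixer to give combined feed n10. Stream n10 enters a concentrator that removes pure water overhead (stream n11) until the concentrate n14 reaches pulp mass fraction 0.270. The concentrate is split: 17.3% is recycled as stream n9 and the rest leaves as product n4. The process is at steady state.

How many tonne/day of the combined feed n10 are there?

2259 tonne/day

Overall pulp balance (none leaves overhead): pulp in fresh feed = pulp in product, i.e. 2025×0.149 = (1−0.173)·n14·0.270.
n14 = 301.72/(0.270×0.827) = 1351.3 tonne/day.
Recycle n9 = 0.173×1351.3 = 233.77 tonne/day.
Combined feed n10 = 2025 + 233.77 = 2258.8 tonne/day.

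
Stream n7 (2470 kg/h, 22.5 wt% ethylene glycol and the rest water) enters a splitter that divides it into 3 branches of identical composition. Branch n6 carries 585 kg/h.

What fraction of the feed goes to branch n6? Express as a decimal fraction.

Fraction to n6 = 585/2470 = 0.2368.

0.237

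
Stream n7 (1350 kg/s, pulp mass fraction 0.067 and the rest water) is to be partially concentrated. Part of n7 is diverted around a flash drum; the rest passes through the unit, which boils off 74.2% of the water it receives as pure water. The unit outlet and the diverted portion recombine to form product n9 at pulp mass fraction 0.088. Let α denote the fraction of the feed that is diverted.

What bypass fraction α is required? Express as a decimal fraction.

All 1350×0.067 = 90.45 kg/s of pulp reaches n9, so n9 = 90.45/0.088 = 1027.8 kg/s and vapour = 322.16 kg/s.
The evaporator receives (1−α)·1350 of feed at 0.933 water and removes 0.742 of that water:
0.742×0.933×(1−α)×1350 = 322.16
(1−α) = 322.16/934.59 = 0.3447;  α = 0.6553.

0.655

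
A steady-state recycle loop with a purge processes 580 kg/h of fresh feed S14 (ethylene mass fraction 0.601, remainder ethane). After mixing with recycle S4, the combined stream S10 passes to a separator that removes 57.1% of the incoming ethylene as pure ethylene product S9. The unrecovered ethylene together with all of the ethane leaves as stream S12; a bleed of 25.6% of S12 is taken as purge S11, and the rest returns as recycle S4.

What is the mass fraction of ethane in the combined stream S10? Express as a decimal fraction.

0.638

ethane enters only via S14 and leaves only via the purge: 580×0.399 = 0.256×(ethane in S12), and the separator passes all ethane, so ethane in S10 = ethane in S12 = 903.98 kg/h.
ethylene in S10: m_A = 580×0.601 + (1−0.256)·(1−0.571)·m_A, so m_A = 348.58/0.6808 = 512 kg/h.
S10 = 512 + 903.98 = 1416 kg/h.
ethane fraction in S10 = 903.98/1416 = 0.638.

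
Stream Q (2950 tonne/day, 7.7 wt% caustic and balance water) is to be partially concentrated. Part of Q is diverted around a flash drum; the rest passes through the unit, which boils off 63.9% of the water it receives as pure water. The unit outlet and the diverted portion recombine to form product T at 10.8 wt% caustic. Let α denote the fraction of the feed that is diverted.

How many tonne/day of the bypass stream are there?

1514 tonne/day

All 2950×0.077 = 227.15 tonne/day of caustic reaches T, so T = 227.15/0.108 = 2103.2 tonne/day and vapour = 846.76 tonne/day.
The evaporator receives (1−α)·2950 of feed at 0.923 water and removes 0.639 of that water:
0.639×0.923×(1−α)×2950 = 846.76
(1−α) = 846.76/1739.9 = 0.4867;  α = 0.5133.
Bypass flow = 0.5133×2950 = 1514.3 tonne/day.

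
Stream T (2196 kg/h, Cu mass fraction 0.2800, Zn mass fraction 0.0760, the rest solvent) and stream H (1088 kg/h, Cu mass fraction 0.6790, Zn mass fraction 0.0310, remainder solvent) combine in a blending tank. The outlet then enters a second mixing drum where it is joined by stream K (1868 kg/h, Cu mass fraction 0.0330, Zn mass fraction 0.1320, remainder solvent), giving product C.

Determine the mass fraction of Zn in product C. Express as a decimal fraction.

Overall, product flow = 5152 kg/h.
Zn in = 2196×0.076 + 1088×0.031 + 1868×0.132 = 447.2 kg/h.
Zn fraction in C = 0.0868.

0.0868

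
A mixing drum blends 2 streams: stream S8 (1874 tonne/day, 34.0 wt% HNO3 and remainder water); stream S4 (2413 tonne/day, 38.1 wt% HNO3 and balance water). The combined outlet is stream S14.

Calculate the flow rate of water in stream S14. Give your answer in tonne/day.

water out = water in = 1874×0.660 + 2413×0.619 = 2730.5 tonne/day.

2730 tonne/day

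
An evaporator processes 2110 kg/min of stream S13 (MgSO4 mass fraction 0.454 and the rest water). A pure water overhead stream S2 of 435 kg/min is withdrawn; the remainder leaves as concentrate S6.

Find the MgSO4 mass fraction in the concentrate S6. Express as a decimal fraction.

MgSO4 is not removed: 2110×0.454 = 957.94 kg/min of MgSO4 enters S6.
Concentrate = 2110 − 435 = 1675 kg/min.
Mass fraction = 957.94/1675 = 0.572.

0.572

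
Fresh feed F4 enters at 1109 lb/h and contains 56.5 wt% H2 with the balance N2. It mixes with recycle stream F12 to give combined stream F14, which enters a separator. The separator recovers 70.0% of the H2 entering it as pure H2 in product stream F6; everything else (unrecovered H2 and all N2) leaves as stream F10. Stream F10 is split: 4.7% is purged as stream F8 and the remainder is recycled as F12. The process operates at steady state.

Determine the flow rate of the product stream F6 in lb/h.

614.2 lb/h

H2 in F14: m_A = 1109×0.565 + (1−0.047)·(1−0.700)·m_A, so m_A = 626.58/0.7141 = 877.45 lb/h.
Product F6 = 0.700×877.45 = 614.21 lb/h.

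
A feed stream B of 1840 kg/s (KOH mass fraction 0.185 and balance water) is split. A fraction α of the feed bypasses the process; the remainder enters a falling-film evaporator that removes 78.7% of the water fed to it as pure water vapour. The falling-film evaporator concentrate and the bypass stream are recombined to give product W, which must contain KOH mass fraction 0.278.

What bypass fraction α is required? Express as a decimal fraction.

0.478

All 1840×0.185 = 340.4 kg/s of KOH reaches W, so W = 340.4/0.278 = 1224.5 kg/s and vapour = 615.54 kg/s.
The evaporator receives (1−α)·1840 of feed at 0.815 water and removes 0.787 of that water:
0.787×0.815×(1−α)×1840 = 615.54
(1−α) = 615.54/1180.2 = 0.5216;  α = 0.4784.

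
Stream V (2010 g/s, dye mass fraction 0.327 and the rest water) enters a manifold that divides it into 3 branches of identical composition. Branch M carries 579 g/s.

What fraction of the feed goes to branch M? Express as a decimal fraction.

Fraction to M = 579/2010 = 0.2881.

0.288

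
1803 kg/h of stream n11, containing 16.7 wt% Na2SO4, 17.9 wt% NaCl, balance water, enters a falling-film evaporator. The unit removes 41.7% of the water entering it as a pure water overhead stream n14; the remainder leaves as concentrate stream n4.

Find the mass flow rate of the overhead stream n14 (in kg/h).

491.7 kg/h

water entering = 1803×0.654 = 1179.2 kg/h; overhead removed = 0.417×1179.2 = 491.71 kg/h.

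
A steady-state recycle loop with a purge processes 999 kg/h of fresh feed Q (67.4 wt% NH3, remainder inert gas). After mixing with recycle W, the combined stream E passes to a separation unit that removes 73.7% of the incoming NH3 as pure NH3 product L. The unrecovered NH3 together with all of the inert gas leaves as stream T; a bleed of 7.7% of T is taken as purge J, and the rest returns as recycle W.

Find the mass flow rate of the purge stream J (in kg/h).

343.7 kg/h

inert gas enters only via Q and leaves only via the purge: 999×0.326 = 0.077×(inert gas in T), and the separation unit passes all inert gas, so inert gas in E = inert gas in T = 4229.5 kg/h.
NH3 in E: m_A = 999×0.674 + (1−0.077)·(1−0.737)·m_A, so m_A = 673.33/0.7573 = 889.17 kg/h.
T = (1−0.737)×889.17 + 4229.5 = 4463.4 kg/h.
Purge J = 0.077×4463.4 = 343.68 kg/h.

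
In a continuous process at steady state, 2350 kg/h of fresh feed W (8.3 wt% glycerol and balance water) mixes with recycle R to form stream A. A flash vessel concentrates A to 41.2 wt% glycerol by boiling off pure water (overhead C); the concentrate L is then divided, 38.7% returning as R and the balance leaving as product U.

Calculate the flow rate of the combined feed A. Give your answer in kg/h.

Overall glycerol balance (none leaves overhead): glycerol in fresh feed = glycerol in product, i.e. 2350×0.083 = (1−0.387)·L·0.412.
L = 195.05/(0.412×0.613) = 772.3 kg/h.
Recycle R = 0.387×772.3 = 298.88 kg/h.
Combined feed A = 2350 + 298.88 = 2648.9 kg/h.

2649 kg/h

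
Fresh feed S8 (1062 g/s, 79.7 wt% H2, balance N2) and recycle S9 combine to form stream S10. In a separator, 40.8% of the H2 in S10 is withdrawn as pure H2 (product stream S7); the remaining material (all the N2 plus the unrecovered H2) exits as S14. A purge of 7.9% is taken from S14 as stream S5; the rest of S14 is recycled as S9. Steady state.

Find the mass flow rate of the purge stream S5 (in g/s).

N2 enters only via S8 and leaves only via the purge: 1062×0.203 = 0.079×(N2 in S14), and the separator passes all N2, so N2 in S10 = N2 in S14 = 2728.9 g/s.
H2 in S10: m_A = 1062×0.797 + (1−0.079)·(1−0.408)·m_A, so m_A = 846.41/0.4548 = 1861.2 g/s.
S14 = (1−0.408)×1861.2 + 2728.9 = 3830.8 g/s.
Purge S5 = 0.079×3830.8 = 302.63 g/s.

302.6 g/s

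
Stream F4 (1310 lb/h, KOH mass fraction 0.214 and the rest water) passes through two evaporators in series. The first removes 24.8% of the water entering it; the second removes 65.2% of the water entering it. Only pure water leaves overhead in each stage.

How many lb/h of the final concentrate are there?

549.8 lb/h

water in feed = 1310×0.786 = 1029.7 lb/h.
After stage 1: water left = (1−0.248)×1029.7 = 774.3; stream total = 1054.6 lb/h.
After stage 2: water left = (1−0.652)×774.3 = 269.46; final concentrate = 549.8 lb/h.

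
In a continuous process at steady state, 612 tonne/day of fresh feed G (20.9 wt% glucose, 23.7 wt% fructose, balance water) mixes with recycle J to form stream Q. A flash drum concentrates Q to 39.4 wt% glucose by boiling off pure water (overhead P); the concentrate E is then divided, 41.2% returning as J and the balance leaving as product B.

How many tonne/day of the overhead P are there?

287.4 tonne/day

Overall glucose balance (none leaves overhead): glucose in fresh feed = glucose in product, i.e. 612×0.209 = (1−0.412)·E·0.394.
E = 127.91/(0.394×0.588) = 552.11 tonne/day.
Recycle J = 0.412×552.11 = 227.47 tonne/day.
Combined feed Q = 612 + 227.47 = 839.47 tonne/day.
Overhead P = Q − E = 839.47 − 552.11 = 287.36 tonne/day.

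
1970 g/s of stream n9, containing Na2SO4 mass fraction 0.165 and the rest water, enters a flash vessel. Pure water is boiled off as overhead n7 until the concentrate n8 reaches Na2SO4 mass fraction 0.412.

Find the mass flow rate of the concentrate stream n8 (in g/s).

Na2SO4 is conserved: 1970×0.165 = 325.05 g/s all reports to the concentrate.
Concentrate = 325.05/(target fraction) = 788.96 g/s.

789 g/s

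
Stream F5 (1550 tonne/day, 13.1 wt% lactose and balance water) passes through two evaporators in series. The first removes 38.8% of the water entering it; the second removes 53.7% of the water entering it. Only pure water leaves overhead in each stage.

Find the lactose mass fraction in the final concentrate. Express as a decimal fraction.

water in feed = 1550×0.869 = 1347 tonne/day.
After stage 1: water left = (1−0.388)×1347 = 824.33; stream total = 1027.4 tonne/day.
After stage 2: water left = (1−0.537)×824.33 = 381.67; final concentrate = 584.72 tonne/day.
lactose fraction = 203.05/584.72 = 0.347.

0.347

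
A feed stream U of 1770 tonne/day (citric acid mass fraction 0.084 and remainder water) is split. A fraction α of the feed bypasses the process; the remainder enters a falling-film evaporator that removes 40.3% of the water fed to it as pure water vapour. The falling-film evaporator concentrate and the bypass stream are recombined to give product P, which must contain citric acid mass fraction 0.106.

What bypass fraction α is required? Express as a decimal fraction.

All 1770×0.084 = 148.68 tonne/day of citric acid reaches P, so P = 148.68/0.106 = 1402.6 tonne/day and vapour = 367.36 tonne/day.
The evaporator receives (1−α)·1770 of feed at 0.916 water and removes 0.403 of that water:
0.403×0.916×(1−α)×1770 = 367.36
(1−α) = 367.36/653.39 = 0.5622;  α = 0.4378.

0.438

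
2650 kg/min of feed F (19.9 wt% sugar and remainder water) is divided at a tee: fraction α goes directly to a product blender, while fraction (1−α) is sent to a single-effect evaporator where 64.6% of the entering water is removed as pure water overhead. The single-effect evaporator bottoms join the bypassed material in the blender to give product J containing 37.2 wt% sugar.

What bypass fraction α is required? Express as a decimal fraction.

0.101

All 2650×0.199 = 527.35 kg/min of sugar reaches J, so J = 527.35/0.372 = 1417.6 kg/min and vapour = 1232.4 kg/min.
The evaporator receives (1−α)·2650 of feed at 0.801 water and removes 0.646 of that water:
0.646×0.801×(1−α)×2650 = 1232.4
(1−α) = 1232.4/1371.2 = 0.8987;  α = 0.1013.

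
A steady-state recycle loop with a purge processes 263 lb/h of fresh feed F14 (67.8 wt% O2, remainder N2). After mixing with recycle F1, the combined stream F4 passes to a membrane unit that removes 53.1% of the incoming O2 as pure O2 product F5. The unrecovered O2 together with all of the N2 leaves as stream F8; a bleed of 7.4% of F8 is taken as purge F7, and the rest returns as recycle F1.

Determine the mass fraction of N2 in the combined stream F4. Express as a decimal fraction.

0.784

N2 enters only via F14 and leaves only via the purge: 263×0.322 = 0.074×(N2 in F8), and the membrane unit passes all N2, so N2 in F4 = N2 in F8 = 1144.4 lb/h.
O2 in F4: m_A = 263×0.678 + (1−0.074)·(1−0.531)·m_A, so m_A = 178.31/0.5657 = 315.21 lb/h.
F4 = 315.21 + 1144.4 = 1459.6 lb/h.
N2 fraction in F4 = 1144.4/1459.6 = 0.784.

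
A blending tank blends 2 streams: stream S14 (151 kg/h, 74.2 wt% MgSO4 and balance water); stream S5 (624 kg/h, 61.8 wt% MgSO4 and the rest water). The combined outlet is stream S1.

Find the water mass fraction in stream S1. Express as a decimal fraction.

0.358

Total flow out = 151 + 624 = 775 kg/h.
water in = 151×0.258 + 624×0.382 = 277.33 kg/h.
water mass fraction in S1 = 277.33/775 = 0.358.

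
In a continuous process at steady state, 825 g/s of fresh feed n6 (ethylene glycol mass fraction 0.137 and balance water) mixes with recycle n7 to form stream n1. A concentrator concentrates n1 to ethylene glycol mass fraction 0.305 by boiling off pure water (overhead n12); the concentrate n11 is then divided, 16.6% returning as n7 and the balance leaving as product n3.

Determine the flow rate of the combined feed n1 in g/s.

898.8 g/s

Overall ethylene glycol balance (none leaves overhead): ethylene glycol in fresh feed = ethylene glycol in product, i.e. 825×0.137 = (1−0.166)·n11·0.305.
n11 = 113.03/(0.305×0.834) = 444.33 g/s.
Recycle n7 = 0.166×444.33 = 73.759 g/s.
Combined feed n1 = 825 + 73.759 = 898.76 g/s.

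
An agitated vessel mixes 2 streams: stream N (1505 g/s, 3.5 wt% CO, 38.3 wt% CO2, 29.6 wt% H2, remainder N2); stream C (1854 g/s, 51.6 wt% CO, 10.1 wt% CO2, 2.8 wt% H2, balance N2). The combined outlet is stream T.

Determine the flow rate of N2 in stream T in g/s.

1089 g/s

N2 out = N2 in = 1505×0.286 + 1854×0.355 = 1088.6 g/s.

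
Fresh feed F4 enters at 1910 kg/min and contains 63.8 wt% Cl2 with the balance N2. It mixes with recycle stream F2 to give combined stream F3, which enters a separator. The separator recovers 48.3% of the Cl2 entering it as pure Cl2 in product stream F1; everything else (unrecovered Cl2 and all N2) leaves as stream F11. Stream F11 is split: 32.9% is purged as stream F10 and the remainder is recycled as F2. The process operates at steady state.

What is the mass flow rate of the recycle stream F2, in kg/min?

N2 enters only via F4 and leaves only via the purge: 1910×0.362 = 0.329×(N2 in F11), and the separator passes all N2, so N2 in F3 = N2 in F11 = 2101.6 kg/min.
Cl2 in F3: m_A = 1910×0.638 + (1−0.329)·(1−0.483)·m_A, so m_A = 1218.6/0.6531 = 1865.9 kg/min.
F11 = (1−0.483)×1865.9 + 2101.6 = 3066.2 kg/min.
Recycle F2 = (1−0.329)×3066.2 = 2057.4 kg/min.

2057 kg/min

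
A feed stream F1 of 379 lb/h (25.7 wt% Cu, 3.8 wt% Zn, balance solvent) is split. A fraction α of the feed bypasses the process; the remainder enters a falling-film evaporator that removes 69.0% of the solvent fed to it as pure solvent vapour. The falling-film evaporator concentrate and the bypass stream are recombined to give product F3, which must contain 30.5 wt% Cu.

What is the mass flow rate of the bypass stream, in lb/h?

256.4 lb/h

All 379×0.257 = 97.403 lb/h of Cu reaches F3, so F3 = 97.403/0.305 = 319.35 lb/h and vapour = 59.646 lb/h.
The evaporator receives (1−α)·379 of feed at 0.705 solvent and removes 0.690 of that solvent:
0.690×0.705×(1−α)×379 = 59.646
(1−α) = 59.646/184.36 = 0.3235;  α = 0.6765.
Bypass flow = 0.6765×379 = 256.39 lb/h.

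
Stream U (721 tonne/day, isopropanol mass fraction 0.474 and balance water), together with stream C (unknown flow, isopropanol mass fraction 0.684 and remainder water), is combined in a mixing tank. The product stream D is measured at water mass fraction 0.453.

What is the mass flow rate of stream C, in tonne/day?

384.2 tonne/day

Let C be the unknown flow. Total out = 721 + C.
water balance: 379.25 + 0.316·C = 0.453·(721 + C)
(0.316 − 0.453)·C = 0.453×721 − 379.25 = -52.633
C = -52.633 / -0.137 = 384.18 tonne/day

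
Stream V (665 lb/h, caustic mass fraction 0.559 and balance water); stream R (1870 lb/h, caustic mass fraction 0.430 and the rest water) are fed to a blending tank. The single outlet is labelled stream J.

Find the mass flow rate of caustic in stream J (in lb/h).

caustic out = caustic in = 665×0.559 + 1870×0.430 = 1175.8 lb/h.

1176 lb/h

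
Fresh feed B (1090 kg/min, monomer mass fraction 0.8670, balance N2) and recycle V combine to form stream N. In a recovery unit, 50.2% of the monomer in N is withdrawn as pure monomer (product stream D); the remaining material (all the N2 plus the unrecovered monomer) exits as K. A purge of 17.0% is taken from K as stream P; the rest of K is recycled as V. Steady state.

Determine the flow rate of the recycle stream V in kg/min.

N2 enters only via B and leaves only via the purge: 1090×0.133 = 0.170×(N2 in K), and the recovery unit passes all N2, so N2 in N = N2 in K = 852.76 kg/min.
monomer in N: m_A = 1090×0.867 + (1−0.170)·(1−0.502)·m_A, so m_A = 945.03/0.5867 = 1610.9 kg/min.
K = (1−0.502)×1610.9 + 852.76 = 1655 kg/min.
Recycle V = (1−0.170)×1655 = 1373.6 kg/min.

1374 kg/min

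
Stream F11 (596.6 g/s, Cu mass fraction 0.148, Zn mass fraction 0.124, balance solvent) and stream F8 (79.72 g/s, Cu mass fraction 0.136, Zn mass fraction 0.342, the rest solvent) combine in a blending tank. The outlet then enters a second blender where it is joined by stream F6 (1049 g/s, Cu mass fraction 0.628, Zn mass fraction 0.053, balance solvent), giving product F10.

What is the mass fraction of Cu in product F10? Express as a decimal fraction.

Overall, product flow = 1725.3 g/s.
Cu in = 596.6×0.148 + 79.72×0.136 + 1049×0.628 = 757.91 g/s.
Cu fraction in F10 = 0.439.

0.439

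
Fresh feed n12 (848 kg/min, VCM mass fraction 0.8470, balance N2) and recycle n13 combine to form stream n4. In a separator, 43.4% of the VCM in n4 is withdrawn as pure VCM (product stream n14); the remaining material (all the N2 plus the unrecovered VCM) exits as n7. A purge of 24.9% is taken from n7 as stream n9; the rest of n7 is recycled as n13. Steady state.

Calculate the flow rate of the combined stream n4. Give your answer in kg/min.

N2 enters only via n12 and leaves only via the purge: 848×0.153 = 0.249×(N2 in n7), and the separator passes all N2, so N2 in n4 = N2 in n7 = 521.06 kg/min.
VCM in n4: m_A = 848×0.847 + (1−0.249)·(1−0.434)·m_A, so m_A = 718.26/0.5749 = 1249.3 kg/min.
n4 = 1249.3 + 521.06 = 1770.3 kg/min.

1770 kg/min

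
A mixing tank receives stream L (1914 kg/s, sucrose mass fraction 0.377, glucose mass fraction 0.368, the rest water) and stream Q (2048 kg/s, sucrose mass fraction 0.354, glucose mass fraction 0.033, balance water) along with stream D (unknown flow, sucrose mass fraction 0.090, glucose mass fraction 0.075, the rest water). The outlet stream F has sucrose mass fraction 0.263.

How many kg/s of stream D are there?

2339 kg/s

Let D be the unknown flow. Total out = 3962 + D.
sucrose balance: 1446.6 + 0.090·D = 0.263·(3962 + D)
(0.090 − 0.263)·D = 0.263×3962 − 1446.6 = -404.56
D = -404.56 / -0.173 = 2338.5 kg/s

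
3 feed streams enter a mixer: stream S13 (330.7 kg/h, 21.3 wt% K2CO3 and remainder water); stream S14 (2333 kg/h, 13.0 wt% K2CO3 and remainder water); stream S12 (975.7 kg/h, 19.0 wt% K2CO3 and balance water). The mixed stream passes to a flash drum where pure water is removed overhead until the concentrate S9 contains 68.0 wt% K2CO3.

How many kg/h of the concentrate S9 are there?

822.2 kg/h

K2CO3 entering = 330.7×0.213 + 2333×0.130 + 975.7×0.190 = 559.11 kg/h.
All K2CO3 reports to S9, so S9 = 559.11/0.680 = 822.22 kg/h.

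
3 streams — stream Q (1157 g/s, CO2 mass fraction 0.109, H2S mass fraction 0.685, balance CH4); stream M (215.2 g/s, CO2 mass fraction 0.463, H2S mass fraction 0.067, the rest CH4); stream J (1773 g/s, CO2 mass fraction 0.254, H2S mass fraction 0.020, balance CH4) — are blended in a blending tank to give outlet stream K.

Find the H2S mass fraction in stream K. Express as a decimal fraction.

Total flow out = 1157 + 215.2 + 1773 = 3145.2 g/s.
H2S in = 1157×0.685 + 215.2×0.067 + 1773×0.020 = 842.42 g/s.
H2S mass fraction in K = 842.42/3145.2 = 0.268.

0.268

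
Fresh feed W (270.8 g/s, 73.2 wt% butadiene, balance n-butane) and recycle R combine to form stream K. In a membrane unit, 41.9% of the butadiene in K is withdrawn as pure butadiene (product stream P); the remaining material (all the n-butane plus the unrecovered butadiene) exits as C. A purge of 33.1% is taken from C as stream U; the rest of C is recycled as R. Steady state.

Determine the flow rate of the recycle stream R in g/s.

n-butane enters only via W and leaves only via the purge: 270.8×0.268 = 0.331×(n-butane in C), and the membrane unit passes all n-butane, so n-butane in K = n-butane in C = 219.26 g/s.
butadiene in K: m_A = 270.8×0.732 + (1−0.331)·(1−0.419)·m_A, so m_A = 198.23/0.6113 = 324.26 g/s.
C = (1−0.419)×324.26 + 219.26 = 407.65 g/s.
Recycle R = (1−0.331)×407.65 = 272.72 g/s.

272.7 g/s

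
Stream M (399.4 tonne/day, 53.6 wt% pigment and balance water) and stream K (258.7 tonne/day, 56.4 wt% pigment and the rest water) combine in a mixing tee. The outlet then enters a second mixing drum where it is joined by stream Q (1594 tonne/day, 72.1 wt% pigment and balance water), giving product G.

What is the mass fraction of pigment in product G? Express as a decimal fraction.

Overall, product flow = 2252.1 tonne/day.
pigment in = 399.4×0.536 + 258.7×0.564 + 1594×0.721 = 1509.3 tonne/day.
pigment fraction in G = 0.670.

0.670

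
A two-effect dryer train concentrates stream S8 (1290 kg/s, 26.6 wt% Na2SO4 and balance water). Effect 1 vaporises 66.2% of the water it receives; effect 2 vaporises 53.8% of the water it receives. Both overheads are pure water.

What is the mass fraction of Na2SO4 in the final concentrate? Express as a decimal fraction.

0.699

water in feed = 1290×0.734 = 946.86 kg/s.
After stage 1: water left = (1−0.662)×946.86 = 320.04; stream total = 663.18 kg/s.
After stage 2: water left = (1−0.538)×320.04 = 147.86; final concentrate = 491 kg/s.
Na2SO4 fraction = 343.14/491 = 0.699.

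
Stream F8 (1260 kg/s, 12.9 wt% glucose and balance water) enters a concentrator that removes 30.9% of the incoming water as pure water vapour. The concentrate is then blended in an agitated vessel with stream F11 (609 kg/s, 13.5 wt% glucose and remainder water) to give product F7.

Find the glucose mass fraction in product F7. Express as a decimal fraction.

Vapour removed = 0.309×0.871×1260 = 339.12 kg/s; concentrate = 920.88 kg/s.
glucose reaching the mixer = 162.54 (from concentrate) + 609×0.135 = 244.75 kg/s.
Product flow = 920.88 + 609 = 1529.9 kg/s; glucose fraction = 0.160.

0.160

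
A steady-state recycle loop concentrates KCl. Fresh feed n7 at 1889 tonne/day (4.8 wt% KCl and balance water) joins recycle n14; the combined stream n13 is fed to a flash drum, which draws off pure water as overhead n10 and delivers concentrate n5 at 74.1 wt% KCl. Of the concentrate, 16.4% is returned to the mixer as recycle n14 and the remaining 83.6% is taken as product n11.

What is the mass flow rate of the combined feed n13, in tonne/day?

1913 tonne/day

Overall KCl balance (none leaves overhead): KCl in fresh feed = KCl in product, i.e. 1889×0.048 = (1−0.164)·n5·0.741.
n5 = 90.672/(0.741×0.836) = 146.37 tonne/day.
Recycle n14 = 0.164×146.37 = 24.004 tonne/day.
Combined feed n13 = 1889 + 24.004 = 1913 tonne/day.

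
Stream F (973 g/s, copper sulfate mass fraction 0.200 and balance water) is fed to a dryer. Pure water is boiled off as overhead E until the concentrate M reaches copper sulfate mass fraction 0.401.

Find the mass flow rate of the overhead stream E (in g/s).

487.7 g/s

copper sulfate is conserved: 973×0.200 = 194.6 g/s all reports to the concentrate.
Concentrate = 194.6/(target fraction) = 485.29 g/s.
Overhead = 973 − 485.29 = 487.71 g/s.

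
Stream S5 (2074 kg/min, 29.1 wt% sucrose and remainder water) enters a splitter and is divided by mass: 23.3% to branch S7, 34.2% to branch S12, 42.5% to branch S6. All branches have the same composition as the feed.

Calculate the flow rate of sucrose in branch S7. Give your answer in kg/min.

140.6 kg/min

Branch S7 total = 0.233×2074 = 483.24 kg/min.
sucrose in S7 = 0.291×483.24 = 140.62 kg/min.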